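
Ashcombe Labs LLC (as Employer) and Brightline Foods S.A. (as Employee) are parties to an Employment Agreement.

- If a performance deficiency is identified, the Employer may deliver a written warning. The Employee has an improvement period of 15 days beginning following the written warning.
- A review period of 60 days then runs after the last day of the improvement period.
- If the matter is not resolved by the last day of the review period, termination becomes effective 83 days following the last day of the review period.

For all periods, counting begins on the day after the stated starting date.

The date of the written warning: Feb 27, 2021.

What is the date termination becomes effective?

Adding 15 calendar days to Feb 27, 2021 gives Mar 14, 2021, which is the last day of the improvement period.
Adding 60 calendar days to Mar 14, 2021 gives May 13, 2021, which is the last day of the review period.
The date termination becomes effective: May 13, 2021 + 83 days = Aug 4, 2021.

Aug 4, 2021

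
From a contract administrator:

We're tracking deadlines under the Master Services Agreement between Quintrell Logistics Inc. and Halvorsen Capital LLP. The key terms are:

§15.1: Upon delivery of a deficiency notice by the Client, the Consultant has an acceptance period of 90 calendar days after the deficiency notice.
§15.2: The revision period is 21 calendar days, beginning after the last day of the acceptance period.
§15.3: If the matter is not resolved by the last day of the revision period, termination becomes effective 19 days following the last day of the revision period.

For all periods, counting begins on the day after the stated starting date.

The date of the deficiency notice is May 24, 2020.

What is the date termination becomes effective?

October 1, 2020

The last day of the acceptance period: May 24, 2020 + 90 days = August 22, 2020.
Adding 21 calendar days to August 22, 2020 gives September 12, 2020, which is the last day of the revision period.
The date termination becomes effective: September 12, 2020 + 19 days = October 1, 2020.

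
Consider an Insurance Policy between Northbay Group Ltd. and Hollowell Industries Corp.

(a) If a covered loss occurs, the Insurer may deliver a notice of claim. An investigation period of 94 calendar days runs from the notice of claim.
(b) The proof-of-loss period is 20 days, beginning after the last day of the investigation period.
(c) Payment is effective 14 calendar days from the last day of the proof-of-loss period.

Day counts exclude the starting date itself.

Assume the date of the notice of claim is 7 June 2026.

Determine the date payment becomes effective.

13 October 2026

Adding 94 calendar days to 7 June 2026 gives 9 September 2026, which is the last day of the investigation period.
The last day of the proof-of-loss period: 9 September 2026 + 20 days = 29 September 2026.
The date payment becomes effective: 14 calendar days after 29 September 2026 is 13 October 2026.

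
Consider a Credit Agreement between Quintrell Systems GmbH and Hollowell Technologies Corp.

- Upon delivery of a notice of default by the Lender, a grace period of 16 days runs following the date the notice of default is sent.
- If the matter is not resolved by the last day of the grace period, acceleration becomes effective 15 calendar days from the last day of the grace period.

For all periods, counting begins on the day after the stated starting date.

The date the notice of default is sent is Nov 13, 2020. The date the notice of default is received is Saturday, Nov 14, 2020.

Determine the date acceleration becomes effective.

Dec 14, 2020

The last day of the grace period: 16 calendar days after Nov 13, 2020 is Nov 29, 2020.
The date acceleration becomes effective: Nov 29, 2020 + 15 days = Dec 14, 2020.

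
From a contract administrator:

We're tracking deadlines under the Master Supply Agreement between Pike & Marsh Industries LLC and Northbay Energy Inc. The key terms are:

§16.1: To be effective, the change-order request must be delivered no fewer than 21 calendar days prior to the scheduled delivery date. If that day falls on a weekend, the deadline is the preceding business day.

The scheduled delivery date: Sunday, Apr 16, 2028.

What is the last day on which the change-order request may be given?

Apr 16, 2028 minus 21 days is Mar 26, 2028. That is a Sunday, so the deadline moves back to Friday, Mar 24, 2028.

Mar 24, 2028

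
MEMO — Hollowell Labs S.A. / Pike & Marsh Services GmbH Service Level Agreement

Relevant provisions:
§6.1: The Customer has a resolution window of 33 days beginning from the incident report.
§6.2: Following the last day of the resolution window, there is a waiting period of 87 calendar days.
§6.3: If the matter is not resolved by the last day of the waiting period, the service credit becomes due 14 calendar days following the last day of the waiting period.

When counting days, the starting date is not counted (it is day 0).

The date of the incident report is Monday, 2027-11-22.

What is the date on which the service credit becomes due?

2028-04-04

Adding 33 calendar days to 2027-11-22 gives 2027-12-25, which is the last day of the resolution window.
Adding 87 calendar days to 2027-12-25 gives 2028-03-21, which is the last day of the waiting period.
The date on which the service credit becomes due: 2028-03-21 + 14 days = 2028-04-04.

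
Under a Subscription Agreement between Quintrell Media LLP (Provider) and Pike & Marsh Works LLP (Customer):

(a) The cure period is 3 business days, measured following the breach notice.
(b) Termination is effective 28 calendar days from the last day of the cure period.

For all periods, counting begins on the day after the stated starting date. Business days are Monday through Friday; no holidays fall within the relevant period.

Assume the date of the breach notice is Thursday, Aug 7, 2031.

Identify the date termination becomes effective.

Sep 9, 2031

The last day of the cure period: 3 business days after Thursday, Aug 7, 2031, skipping weekends — Aug 8, Aug 11, Aug 12 — lands on Tuesday, Aug 12, 2031.
The date termination becomes effective: 28 calendar days after Aug 12, 2031 is Sep 9, 2031.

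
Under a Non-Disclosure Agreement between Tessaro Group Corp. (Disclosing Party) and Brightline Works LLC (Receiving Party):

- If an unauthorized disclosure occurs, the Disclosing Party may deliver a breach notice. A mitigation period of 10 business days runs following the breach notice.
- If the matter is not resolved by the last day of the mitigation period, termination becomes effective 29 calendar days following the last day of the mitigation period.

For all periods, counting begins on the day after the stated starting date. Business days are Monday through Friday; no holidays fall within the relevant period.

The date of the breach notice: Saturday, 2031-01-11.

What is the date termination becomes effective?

2031-02-22

The last day of the mitigation period: 10 business days after Saturday, 2031-01-11, skipping weekends — Jan 13, Jan 14, Jan 15, Jan 16, Jan 17, Jan 20, Jan 21, Jan 22, Jan 23, Jan 24 — lands on Friday, 2031-01-24.
The date termination becomes effective: 29 calendar days after 2031-01-24 is 2031-02-22.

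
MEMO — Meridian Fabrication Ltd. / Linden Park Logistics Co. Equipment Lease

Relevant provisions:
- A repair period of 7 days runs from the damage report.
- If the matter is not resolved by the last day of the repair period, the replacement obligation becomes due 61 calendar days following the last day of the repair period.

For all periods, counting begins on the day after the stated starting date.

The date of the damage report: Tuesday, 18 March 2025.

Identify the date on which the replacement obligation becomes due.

The last day of the repair period: 18 March 2025 + 7 days = 25 March 2025.
The date on which the replacement obligation becomes due: 25 March 2025 + 61 days = 25 May 2025.

25 May 2025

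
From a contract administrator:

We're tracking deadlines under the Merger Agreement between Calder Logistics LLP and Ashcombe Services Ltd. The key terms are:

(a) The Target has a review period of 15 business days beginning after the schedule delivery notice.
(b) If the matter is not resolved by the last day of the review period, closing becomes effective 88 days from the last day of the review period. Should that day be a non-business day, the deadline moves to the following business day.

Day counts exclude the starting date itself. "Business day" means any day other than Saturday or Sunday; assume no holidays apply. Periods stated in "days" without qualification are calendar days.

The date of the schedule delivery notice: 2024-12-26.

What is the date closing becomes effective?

2025-04-14

The last day of the review period: 15 business days after Thursday, 2024-12-26, skipping weekends — Dec 27, Dec 30, Dec 31, Jan 1, …, Jan 14, Jan 15, Jan 16 — lands on Thursday, 2025-01-16.
The date closing becomes effective: 88 calendar days after 2025-01-16 is 2025-04-14. 2025-04-14 is a Monday, so no roll-forward applies.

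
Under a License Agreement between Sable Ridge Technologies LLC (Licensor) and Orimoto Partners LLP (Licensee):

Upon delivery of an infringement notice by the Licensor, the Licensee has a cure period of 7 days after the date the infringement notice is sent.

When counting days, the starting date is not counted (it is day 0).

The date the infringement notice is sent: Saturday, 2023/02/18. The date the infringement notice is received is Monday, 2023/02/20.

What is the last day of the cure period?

2023/02/25

The last day of the cure period: 2023/02/18 + 7 days = 2023/02/25.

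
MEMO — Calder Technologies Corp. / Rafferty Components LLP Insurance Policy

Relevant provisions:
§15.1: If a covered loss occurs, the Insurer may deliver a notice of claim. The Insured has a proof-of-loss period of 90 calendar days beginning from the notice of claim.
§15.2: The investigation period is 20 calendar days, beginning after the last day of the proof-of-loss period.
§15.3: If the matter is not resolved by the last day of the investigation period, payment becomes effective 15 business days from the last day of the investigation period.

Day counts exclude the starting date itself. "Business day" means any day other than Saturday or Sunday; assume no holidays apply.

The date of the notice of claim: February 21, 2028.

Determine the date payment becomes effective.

The last day of the proof-of-loss period: February 21, 2028 + 90 days = May 21, 2028.
The last day of the investigation period: 20 calendar days after May 21, 2028 is June 10, 2028.
The date payment becomes effective: counting 15 business days from Saturday, June 10, 2028 (Jun 12, Jun 13, Jun 14, Jun 15, …, Jun 28, Jun 29, Jun 30, skipping weekends) reaches Friday, June 30, 2028.

June 30, 2028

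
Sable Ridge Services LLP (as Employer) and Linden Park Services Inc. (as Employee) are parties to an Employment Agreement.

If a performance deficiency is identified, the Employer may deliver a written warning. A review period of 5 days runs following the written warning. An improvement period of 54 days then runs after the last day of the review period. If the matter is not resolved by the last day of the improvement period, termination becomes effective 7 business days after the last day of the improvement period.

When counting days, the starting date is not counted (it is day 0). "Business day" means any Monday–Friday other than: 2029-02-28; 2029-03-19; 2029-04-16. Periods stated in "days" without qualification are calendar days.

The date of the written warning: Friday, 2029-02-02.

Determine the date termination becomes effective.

Adding 5 calendar days to 2029-02-02 gives 2029-02-07, which is the last day of the review period.
The last day of the improvement period: 54 calendar days after 2029-02-07 is 2029-04-02.
From Monday, 2029-04-02, 7 business days (Apr 3, Apr 4, Apr 5, Apr 6, Apr 9, Apr 10, Apr 11, skipping weekends) brings us to Wednesday, 2029-04-11, which is the date termination becomes effective.

2029-04-11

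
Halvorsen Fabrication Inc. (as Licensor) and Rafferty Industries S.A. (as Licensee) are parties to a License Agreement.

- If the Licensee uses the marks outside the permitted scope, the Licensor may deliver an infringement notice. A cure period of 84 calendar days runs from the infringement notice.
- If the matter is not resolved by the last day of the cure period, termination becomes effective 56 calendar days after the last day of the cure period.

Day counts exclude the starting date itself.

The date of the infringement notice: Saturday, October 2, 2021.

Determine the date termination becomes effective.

The last day of the cure period: 84 calendar days after October 2, 2021 is December 25, 2021.
The date termination becomes effective: December 25, 2021 + 56 days = February 19, 2022.

February 19, 2022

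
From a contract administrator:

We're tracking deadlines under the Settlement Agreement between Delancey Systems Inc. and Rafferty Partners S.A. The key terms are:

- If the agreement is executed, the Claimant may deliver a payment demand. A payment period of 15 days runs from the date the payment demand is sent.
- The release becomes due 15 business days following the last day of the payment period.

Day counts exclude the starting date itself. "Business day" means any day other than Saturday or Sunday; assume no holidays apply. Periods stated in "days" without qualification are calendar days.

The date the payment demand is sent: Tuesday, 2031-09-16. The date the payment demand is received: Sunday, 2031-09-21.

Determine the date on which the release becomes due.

2031-10-22

Adding 15 calendar days to 2031-09-16 gives 2031-10-01, which is the last day of the payment period.
From Wednesday, 2031-10-01, 15 business days (Oct 2, Oct 3, Oct 6, Oct 7, …, Oct 20, Oct 21, Oct 22, skipping weekends) brings us to Wednesday, 2031-10-22, which is the date on which the release becomes due.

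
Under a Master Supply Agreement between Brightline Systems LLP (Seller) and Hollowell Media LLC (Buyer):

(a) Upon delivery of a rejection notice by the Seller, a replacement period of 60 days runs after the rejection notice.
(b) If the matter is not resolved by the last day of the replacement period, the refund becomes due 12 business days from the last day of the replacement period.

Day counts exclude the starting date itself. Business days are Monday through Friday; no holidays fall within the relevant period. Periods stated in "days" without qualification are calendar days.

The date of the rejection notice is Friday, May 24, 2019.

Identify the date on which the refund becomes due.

Aug 8, 2019

Adding 60 calendar days to May 24, 2019 gives Jul 23, 2019, which is the last day of the replacement period.
From Tuesday, Jul 23, 2019, 12 business days (Jul 24, Jul 25, Jul 26, Jul 29, …, Aug 6, Aug 7, Aug 8, skipping weekends) brings us to Thursday, Aug 8, 2019, which is the date on which the refund becomes due.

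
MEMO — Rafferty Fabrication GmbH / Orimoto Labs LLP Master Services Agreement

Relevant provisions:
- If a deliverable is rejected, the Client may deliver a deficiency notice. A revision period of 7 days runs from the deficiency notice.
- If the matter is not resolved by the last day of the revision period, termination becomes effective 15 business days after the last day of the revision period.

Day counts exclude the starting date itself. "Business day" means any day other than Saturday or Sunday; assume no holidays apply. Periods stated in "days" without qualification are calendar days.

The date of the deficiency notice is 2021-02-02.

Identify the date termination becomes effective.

The last day of the revision period: 7 calendar days after 2021-02-02 is 2021-02-09.
From Tuesday, 2021-02-09, 15 business days (Feb 10, Feb 11, Feb 12, Feb 15, …, Feb 26, Mar 1, Mar 2, skipping weekends) brings us to Tuesday, 2021-03-02, which is the date termination becomes effective.

2021-03-02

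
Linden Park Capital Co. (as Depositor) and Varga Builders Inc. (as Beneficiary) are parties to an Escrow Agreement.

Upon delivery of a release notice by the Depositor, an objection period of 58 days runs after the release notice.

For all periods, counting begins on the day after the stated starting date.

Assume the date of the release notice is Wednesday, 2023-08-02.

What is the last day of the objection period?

2023-09-29

The last day of the objection period: 58 calendar days after 2023-08-02 is 2023-09-29.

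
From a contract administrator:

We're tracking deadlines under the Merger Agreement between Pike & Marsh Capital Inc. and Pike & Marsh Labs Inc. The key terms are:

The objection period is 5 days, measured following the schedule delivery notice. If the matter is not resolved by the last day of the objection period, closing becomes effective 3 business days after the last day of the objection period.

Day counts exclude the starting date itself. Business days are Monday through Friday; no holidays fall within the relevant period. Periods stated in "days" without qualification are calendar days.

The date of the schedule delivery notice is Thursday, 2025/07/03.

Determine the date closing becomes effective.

2025/07/11

The last day of the objection period: 2025/07/03 + 5 days = 2025/07/08.
The date closing becomes effective: counting 3 business days from Tuesday, 2025/07/08 (Jul 9, Jul 10, Jul 11, skipping weekends) reaches Friday, 2025/07/11.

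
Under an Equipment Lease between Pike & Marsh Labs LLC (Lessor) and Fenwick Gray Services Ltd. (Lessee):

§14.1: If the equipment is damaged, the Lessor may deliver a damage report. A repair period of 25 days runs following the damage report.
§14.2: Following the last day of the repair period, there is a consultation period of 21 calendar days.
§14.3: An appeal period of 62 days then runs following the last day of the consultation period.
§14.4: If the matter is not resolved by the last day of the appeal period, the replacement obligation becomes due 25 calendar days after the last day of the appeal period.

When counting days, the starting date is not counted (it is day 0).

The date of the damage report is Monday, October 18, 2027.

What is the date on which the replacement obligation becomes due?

The last day of the repair period: October 18, 2027 + 25 days = November 12, 2027.
The last day of the consultation period: November 12, 2027 + 21 days = December 3, 2027.
Adding 62 calendar days to December 3, 2027 gives February 3, 2028, which is the last day of the appeal period.
Adding 25 calendar days to February 3, 2028 gives February 28, 2028, which is the date on which the replacement obligation becomes due.

February 28, 2028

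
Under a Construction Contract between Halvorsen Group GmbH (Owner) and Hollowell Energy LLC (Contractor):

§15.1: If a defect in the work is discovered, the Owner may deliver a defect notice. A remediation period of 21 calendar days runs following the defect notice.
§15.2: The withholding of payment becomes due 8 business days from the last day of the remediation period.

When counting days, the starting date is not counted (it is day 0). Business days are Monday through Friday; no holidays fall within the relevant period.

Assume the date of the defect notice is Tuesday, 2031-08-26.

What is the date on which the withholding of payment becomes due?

2031-09-26

The last day of the remediation period: 21 calendar days after 2031-08-26 is 2031-09-16.
The date on which the withholding of payment becomes due: 8 business days after Tuesday, 2031-09-16, skipping weekends — Sep 17, Sep 18, Sep 19, Sep 22, Sep 23, Sep 24, Sep 25, Sep 26 — lands on Friday, 2031-09-26.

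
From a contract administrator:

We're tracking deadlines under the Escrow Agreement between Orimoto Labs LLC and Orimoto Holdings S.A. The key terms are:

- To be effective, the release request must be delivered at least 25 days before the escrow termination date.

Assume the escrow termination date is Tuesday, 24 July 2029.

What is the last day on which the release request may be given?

29 June 2029

24 July 2029 minus 25 days is 29 June 2029.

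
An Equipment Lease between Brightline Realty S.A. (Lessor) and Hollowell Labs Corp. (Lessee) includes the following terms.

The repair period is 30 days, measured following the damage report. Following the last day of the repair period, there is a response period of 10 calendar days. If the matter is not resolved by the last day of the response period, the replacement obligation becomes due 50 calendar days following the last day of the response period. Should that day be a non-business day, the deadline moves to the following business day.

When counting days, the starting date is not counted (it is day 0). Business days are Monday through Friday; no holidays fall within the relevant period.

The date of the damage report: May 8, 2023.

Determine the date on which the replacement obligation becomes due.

Adding 30 calendar days to May 8, 2023 gives June 7, 2023, which is the last day of the repair period.
The last day of the response period: 10 calendar days after June 7, 2023 is June 17, 2023.
The date on which the replacement obligation becomes due: 50 calendar days after June 17, 2023 is August 6, 2023. That falls on a Sunday, so it rolls to the next business day, Monday, August 7, 2023.

August 7, 2023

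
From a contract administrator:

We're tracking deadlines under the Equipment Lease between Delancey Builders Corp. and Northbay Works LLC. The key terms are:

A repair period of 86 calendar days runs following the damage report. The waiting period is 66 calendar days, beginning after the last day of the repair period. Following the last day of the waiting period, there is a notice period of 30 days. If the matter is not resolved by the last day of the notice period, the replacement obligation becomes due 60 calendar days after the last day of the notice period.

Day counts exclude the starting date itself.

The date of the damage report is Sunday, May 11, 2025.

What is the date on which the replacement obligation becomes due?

Jan 8, 2026

Adding 86 calendar days to May 11, 2025 gives Aug 5, 2025, which is the last day of the repair period.
Adding 66 calendar days to Aug 5, 2025 gives Oct 10, 2025, which is the last day of the waiting period.
The last day of the notice period: 30 calendar days after Oct 10, 2025 is Nov 9, 2025.
The date on which the replacement obligation becomes due: Nov 9, 2025 + 60 days = Jan 8, 2026.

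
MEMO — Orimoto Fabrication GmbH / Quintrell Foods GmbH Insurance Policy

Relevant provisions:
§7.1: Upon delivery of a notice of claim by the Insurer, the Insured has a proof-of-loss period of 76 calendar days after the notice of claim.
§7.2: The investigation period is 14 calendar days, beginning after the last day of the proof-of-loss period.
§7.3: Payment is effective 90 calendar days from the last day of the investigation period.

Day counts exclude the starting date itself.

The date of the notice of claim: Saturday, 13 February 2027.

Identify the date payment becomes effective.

12 August 2027

The last day of the proof-of-loss period: 13 February 2027 + 76 days = 30 April 2027.
The last day of the investigation period: 14 calendar days after 30 April 2027 is 14 May 2027.
The date payment becomes effective: 90 calendar days after 14 May 2027 is 12 August 2027.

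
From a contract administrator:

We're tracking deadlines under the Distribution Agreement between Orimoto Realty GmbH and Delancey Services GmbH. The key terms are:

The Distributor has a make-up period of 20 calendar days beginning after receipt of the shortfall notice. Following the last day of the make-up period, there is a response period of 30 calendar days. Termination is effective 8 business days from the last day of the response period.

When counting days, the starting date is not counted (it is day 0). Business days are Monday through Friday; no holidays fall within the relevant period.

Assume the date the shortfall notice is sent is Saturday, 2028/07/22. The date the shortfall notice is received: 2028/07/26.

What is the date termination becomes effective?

2028/09/26

Adding 20 calendar days to 2028/07/26 gives 2028/08/15, which is the last day of the make-up period.
The last day of the response period: 2028/08/15 + 30 days = 2028/09/14.
The date termination becomes effective: 8 business days after Thursday, 2028/09/14, skipping weekends — Sep 15, Sep 18, Sep 19, Sep 20, Sep 21, Sep 22, Sep 25, Sep 26 — lands on Tuesday, 2028/09/26.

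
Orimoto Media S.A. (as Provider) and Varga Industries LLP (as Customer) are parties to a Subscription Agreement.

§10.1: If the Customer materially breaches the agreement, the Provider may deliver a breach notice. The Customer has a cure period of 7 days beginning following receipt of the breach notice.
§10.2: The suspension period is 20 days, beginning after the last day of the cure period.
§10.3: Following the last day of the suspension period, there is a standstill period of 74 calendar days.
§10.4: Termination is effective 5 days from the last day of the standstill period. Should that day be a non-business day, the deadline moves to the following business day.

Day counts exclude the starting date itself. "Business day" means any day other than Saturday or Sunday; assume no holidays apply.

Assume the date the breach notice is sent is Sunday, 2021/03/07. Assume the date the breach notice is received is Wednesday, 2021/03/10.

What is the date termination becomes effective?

Adding 7 calendar days to 2021/03/10 gives 2021/03/17, which is the last day of the cure period.
The last day of the suspension period: 20 calendar days after 2021/03/17 is 2021/04/06.
Adding 74 calendar days to 2021/04/06 gives 2021/06/19, which is the last day of the standstill period.
The date termination becomes effective: 2021/06/19 + 5 days = 2021/06/24. 2021/06/24 is a Thursday, so no roll-forward applies.

2021/06/24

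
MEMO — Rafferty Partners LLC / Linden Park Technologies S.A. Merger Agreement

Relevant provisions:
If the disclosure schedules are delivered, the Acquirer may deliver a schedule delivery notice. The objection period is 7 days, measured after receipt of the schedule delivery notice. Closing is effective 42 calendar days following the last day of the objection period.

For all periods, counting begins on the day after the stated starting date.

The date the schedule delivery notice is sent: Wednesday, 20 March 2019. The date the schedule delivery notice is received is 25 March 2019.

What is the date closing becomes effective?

13 May 2019

Adding 7 calendar days to 25 March 2019 gives 1 April 2019, which is the last day of the objection period.
The date closing becomes effective: 1 April 2019 + 42 days = 13 May 2019.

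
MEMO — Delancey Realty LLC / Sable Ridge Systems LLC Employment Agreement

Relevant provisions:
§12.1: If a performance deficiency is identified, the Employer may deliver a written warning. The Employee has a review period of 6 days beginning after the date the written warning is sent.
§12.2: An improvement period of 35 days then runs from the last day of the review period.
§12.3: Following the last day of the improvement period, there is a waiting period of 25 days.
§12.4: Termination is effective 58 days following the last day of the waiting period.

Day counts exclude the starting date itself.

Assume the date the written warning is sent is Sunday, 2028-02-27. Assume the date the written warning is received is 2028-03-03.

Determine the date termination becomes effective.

Adding 6 calendar days to 2028-02-27 gives 2028-03-04, which is the last day of the review period.
Adding 35 calendar days to 2028-03-04 gives 2028-04-08, which is the last day of the improvement period.
Adding 25 calendar days to 2028-04-08 gives 2028-05-03, which is the last day of the waiting period.
The date termination becomes effective: 2028-05-03 + 58 days = 2028-06-30.

2028-06-30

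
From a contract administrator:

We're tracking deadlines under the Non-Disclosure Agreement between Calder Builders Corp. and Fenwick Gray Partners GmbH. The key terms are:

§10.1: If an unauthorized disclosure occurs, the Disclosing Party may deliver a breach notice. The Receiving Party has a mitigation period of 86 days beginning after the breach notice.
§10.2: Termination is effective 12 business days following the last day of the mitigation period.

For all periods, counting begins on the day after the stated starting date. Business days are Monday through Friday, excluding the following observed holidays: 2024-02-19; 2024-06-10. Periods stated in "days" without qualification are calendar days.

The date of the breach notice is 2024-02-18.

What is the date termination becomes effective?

The last day of the mitigation period: 2024-02-18 + 86 days = 2024-05-14.
The date termination becomes effective: counting 12 business days from Tuesday, 2024-05-14 (May 15, May 16, May 17, May 20, …, May 28, May 29, May 30, skipping weekends) reaches Thursday, 2024-05-30.

2024-05-30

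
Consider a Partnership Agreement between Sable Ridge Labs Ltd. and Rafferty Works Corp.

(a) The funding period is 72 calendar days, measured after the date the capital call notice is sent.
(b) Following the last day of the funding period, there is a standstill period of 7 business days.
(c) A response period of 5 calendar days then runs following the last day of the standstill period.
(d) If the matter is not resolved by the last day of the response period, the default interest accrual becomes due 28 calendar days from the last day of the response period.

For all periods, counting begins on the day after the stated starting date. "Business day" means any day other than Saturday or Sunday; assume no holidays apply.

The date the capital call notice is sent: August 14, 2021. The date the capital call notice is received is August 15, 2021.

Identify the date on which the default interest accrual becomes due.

The last day of the funding period: August 14, 2021 + 72 days = October 25, 2021.
From Monday, October 25, 2021, 7 business days (Oct 26, Oct 27, Oct 28, Oct 29, Nov 1, Nov 2, Nov 3, skipping weekends) brings us to Wednesday, November 3, 2021, which is the last day of the standstill period.
The last day of the response period: November 3, 2021 + 5 days = November 8, 2021.
The date on which the default interest accrual becomes due: 28 calendar days after November 8, 2021 is December 6, 2021.

December 6, 2021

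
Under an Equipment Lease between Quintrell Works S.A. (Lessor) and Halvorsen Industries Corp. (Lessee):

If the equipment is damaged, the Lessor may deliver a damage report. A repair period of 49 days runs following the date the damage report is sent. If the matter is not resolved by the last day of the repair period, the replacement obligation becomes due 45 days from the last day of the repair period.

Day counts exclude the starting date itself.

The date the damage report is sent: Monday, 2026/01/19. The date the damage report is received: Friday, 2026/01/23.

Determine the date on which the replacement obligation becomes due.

The last day of the repair period: 2026/01/19 + 49 days = 2026/03/09.
Adding 45 calendar days to 2026/03/09 gives 2026/04/23, which is the date on which the replacement obligation becomes due.

2026/04/23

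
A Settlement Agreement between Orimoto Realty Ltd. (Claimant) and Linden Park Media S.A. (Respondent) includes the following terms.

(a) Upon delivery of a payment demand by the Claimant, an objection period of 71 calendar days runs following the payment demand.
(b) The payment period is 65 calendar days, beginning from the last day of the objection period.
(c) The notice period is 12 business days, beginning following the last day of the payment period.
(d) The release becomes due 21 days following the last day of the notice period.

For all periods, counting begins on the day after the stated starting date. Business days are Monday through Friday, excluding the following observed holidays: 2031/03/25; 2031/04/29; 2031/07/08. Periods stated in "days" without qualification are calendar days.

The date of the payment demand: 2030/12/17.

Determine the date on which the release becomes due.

The last day of the objection period: 2030/12/17 + 71 days = 2031/02/26.
The last day of the payment period: 65 calendar days after 2031/02/26 is 2031/05/02.
The last day of the notice period: counting 12 business days from Friday, 2031/05/02 (May 5, May 6, May 7, May 8, …, May 16, May 19, May 20, skipping weekends) reaches Tuesday, 2031/05/20.
Adding 21 calendar days to 2031/05/20 gives 2031/06/10, which is the date on which the release becomes due.

2031/06/10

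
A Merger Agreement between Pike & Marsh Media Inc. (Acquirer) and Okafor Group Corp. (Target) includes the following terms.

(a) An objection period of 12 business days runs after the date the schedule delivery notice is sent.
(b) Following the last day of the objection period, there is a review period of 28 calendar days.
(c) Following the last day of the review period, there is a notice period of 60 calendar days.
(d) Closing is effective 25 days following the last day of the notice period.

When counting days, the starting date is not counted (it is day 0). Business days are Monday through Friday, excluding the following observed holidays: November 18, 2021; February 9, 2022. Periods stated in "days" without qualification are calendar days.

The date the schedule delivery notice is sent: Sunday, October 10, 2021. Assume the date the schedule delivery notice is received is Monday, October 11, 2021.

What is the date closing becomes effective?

February 16, 2022

The last day of the objection period: 12 business days after Sunday, October 10, 2021, skipping weekends — Oct 11, Oct 12, Oct 13, Oct 14, …, Oct 22, Oct 25, Oct 26 — lands on Tuesday, October 26, 2021.
Adding 28 calendar days to October 26, 2021 gives November 23, 2021, which is the last day of the review period.
Adding 60 calendar days to November 23, 2021 gives January 22, 2022, which is the last day of the notice period.
The date closing becomes effective: January 22, 2022 + 25 days = February 16, 2022.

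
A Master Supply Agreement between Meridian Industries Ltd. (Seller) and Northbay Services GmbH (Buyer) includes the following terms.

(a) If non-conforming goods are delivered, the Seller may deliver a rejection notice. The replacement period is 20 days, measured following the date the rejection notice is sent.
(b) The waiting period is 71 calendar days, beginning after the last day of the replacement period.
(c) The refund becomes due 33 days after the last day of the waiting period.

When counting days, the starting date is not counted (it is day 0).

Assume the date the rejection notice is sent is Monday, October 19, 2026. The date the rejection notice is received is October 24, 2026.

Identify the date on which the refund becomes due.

The last day of the replacement period: October 19, 2026 + 20 days = November 8, 2026.
Adding 71 calendar days to November 8, 2026 gives January 18, 2027, which is the last day of the waiting period.
The date on which the refund becomes due: January 18, 2027 + 33 days = February 20, 2027.

February 20, 2027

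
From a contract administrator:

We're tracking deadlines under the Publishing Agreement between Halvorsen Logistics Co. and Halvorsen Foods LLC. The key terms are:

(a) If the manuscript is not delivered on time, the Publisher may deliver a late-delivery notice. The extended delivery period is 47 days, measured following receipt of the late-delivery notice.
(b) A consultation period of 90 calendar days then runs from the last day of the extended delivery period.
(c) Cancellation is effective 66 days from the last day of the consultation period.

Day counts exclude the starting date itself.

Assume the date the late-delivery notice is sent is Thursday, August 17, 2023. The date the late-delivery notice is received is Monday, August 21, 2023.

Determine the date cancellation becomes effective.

March 11, 2024

Adding 47 calendar days to August 21, 2023 gives October 7, 2023, which is the last day of the extended delivery period.
Adding 90 calendar days to October 7, 2023 gives January 5, 2024, which is the last day of the consultation period.
Adding 66 calendar days to January 5, 2024 gives March 11, 2024, which is the date cancellation becomes effective.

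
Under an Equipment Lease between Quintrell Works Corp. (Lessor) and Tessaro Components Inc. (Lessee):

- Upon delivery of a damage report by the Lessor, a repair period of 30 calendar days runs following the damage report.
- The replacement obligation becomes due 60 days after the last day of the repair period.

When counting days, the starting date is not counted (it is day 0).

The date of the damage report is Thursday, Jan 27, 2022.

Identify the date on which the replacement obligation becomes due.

Adding 30 calendar days to Jan 27, 2022 gives Feb 26, 2022, which is the last day of the repair period.
The date on which the replacement obligation becomes due: 60 calendar days after Feb 26, 2022 is Apr 27, 2022.

Apr 27, 2022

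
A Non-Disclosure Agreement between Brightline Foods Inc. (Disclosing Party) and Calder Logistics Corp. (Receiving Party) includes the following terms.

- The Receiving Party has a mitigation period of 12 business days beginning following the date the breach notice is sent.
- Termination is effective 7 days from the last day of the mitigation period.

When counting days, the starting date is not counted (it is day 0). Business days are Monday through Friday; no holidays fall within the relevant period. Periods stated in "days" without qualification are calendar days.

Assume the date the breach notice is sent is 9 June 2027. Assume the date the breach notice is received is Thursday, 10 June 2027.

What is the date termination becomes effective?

The last day of the mitigation period: counting 12 business days from Wednesday, 9 June 2027 (Jun 10, Jun 11, Jun 14, Jun 15, …, Jun 23, Jun 24, Jun 25, skipping weekends) reaches Friday, 25 June 2027.
Adding 7 calendar days to 25 June 2027 gives 2 July 2027, which is the date termination becomes effective.

2 July 2027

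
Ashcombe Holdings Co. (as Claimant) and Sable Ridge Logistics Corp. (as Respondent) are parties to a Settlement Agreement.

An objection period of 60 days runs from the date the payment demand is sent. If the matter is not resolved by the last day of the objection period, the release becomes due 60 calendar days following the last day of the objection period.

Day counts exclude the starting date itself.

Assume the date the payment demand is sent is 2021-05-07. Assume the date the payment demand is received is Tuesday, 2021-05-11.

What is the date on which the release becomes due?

Adding 60 calendar days to 2021-05-07 gives 2021-07-06, which is the last day of the objection period.
The date on which the release becomes due: 2021-07-06 + 60 days = 2021-09-04.

2021-09-04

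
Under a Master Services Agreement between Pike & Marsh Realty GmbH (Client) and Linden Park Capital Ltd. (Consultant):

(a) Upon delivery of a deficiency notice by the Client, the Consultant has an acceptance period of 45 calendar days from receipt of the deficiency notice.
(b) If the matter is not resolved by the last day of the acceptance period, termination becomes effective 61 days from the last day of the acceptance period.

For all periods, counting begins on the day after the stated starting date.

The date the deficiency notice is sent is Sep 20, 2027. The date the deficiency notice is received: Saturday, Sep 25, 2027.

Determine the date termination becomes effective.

Jan 9, 2028

The last day of the acceptance period: Sep 25, 2027 + 45 days = Nov 9, 2027.
The date termination becomes effective: 61 calendar days after Nov 9, 2027 is Jan 9, 2028.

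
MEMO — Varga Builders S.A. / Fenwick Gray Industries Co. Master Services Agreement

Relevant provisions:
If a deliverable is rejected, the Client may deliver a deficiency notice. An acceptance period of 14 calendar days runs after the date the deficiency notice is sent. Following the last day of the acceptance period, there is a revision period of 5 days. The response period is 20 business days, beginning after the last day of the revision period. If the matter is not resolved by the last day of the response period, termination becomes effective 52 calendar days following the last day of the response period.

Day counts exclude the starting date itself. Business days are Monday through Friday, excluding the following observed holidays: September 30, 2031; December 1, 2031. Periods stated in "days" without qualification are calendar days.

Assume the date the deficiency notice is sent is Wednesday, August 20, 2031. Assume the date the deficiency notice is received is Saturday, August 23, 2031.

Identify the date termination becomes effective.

The last day of the acceptance period: August 20, 2031 + 14 days = September 3, 2031.
The last day of the revision period: September 3, 2031 + 5 days = September 8, 2031.
From Monday, September 8, 2031, 20 business days (Sep 9, Sep 10, Sep 11, Sep 12, …, Oct 3, Oct 6, Oct 7, skipping weekends and the listed holiday on Sep 30) brings us to Tuesday, October 7, 2031, which is the last day of the response period.
The date termination becomes effective: 52 calendar days after October 7, 2031 is November 28, 2031.

November 28, 2031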